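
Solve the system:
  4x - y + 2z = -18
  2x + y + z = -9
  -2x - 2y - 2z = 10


Using Cramer's rule. Expand each determinant along the first row.
D  = 4*[1*(-2) - 1*(-2)] - (-1)*[2*(-2) - 1*(-2)] + 2*[2*(-2) - 1*(-2)]
  = 4*(0) - (-1)*(-2) + 2*(-2) = -6
Dx = (-18)*[1*(-2) - 1*(-2)] - (-1)*[(-9)*(-2) - 1*10] + 2*[(-9)*(-2) - 1*10]
  = (-18)*(0) - (-1)*(8) + 2*(8) = 24
Dy = 4*[(-9)*(-2) - 1*10] - (-18)*[2*(-2) - 1*(-2)] + 2*[2*10 - (-9)*(-2)]
  = 4*(8) - (-18)*(-2) + 2*(2) = 0
Dz = 4*[1*10 - (-9)*(-2)] - (-1)*[2*10 - (-9)*(-2)] + (-18)*[2*(-2) - 1*(-2)]
  = 4*(-8) - (-1)*(2) + (-18)*(-2) = 6
x = Dx/D = 24/-6 = -4, y = Dy/D = 0/-6 = 0, z = Dz/D = 6/-6 = -1
Check eq1: (4)(-4) + (-1)(0) + (2)(-1) = -18 = -18 ✓
Check eq2: (2)(-4) + (1)(0) + (1)(-1) = -9 = -9 ✓
Check eq3: (-2)(-4) + (-2)(0) + (-2)(-1) = 10 = 10 ✓

x = -4, y = 0, z = -1


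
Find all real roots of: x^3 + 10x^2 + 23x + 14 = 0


Let p(x) = x^3 + 10x^2 + 23x + 14. By the rational root theorem (leading coefficient 1), any rational root is an integer divisor of 14: try ±1, ±2, ... in turn.
Test x = 1: value = 48 ≠ 0.
Test x = -1: value = 0 ✓, so (x + 1) is a factor.
Synthetic division by (x + 1): bring down 1; 1(-1) + 10 = 9; 9(-1) + 23 = 14; 14(-1) + 14 = 0 → quotient x^2 + 9x + 14, remainder 0.
Solve the quadratic x^2 + 9x + 14 = 0: discriminant = 9^2 - 4(1)(14) = 81 - 56 = 25.
sqrt(25) = 5, so x = (-9 ± 5)/2: x = -2 or x = -7.

x = -7, x = -2, x = -1


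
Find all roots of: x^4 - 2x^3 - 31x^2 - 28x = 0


The constant term is 0, so x = 0 is a root. Factor out x:
  x^3 - 2x^2 - 31x - 28 = 0
Let p(x) = x^3 - 2x^2 - 31x - 28. By the rational root theorem (leading coefficient 1), any rational root is an integer divisor of 28: try ±1, ±2, ... in turn.
Test x = 1: value = -60 ≠ 0.
Test x = -1: value = 0 ✓, so (x + 1) is a factor.
Synthetic division by (x + 1): bring down 1; 1(-1) - 2 = -3; (-3)(-1) - 31 = -28; (-28)(-1) - 28 = 0 → quotient x^2 - 3x - 28, remainder 0.
Solve the quadratic x^2 - 3x - 28 = 0: discriminant = (-3)^2 - 4(1)(-28) = 9 + 112 = 121.
sqrt(121) = 11, so x = (3 ± 11)/2: x = 7 or x = -4.
Collecting all roots found:

x = -4, x = -1, x = 0, x = 7


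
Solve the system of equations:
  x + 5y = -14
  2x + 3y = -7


Using Cramer's rule:
Determinant D = (1)(3) - (2)(5) = 3 - 10 = -7
Dx = (-14)(3) - (-7)(5) = -42 + 35 = -7
Dy = (1)(-7) - (2)(-14) = -7 + 28 = 21
x = Dx/D = -7/-7 = 1
y = Dy/D = 21/-7 = -3

x = 1, y = -3


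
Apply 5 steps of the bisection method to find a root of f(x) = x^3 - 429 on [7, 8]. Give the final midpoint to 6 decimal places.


f(x) = x^3 - 429
f(7) = -86 < 0
f(8) = 83 > 0

Step 1: midpoint = (7.000000 + 8.000000)/2 = 7.500000
  f(7.500000) = -7.125000
  f(mid) < 0, so root is in [7.500000, 8.000000]

Step 2: midpoint = (7.500000 + 8.000000)/2 = 7.750000
  f(7.750000) = 36.484375
  f(mid) > 0, so root is in [7.500000, 7.750000]

Step 3: midpoint = (7.500000 + 7.750000)/2 = 7.625000
  f(7.625000) = 14.322266
  f(mid) > 0, so root is in [7.500000, 7.625000]

Step 4: midpoint = (7.500000 + 7.625000)/2 = 7.562500
  f(7.562500) = 3.510010
  f(mid) > 0, so root is in [7.500000, 7.562500]

Step 5: midpoint = (7.500000 + 7.562500)/2 = 7.531250
  f(7.531250) = -1.829559
  f(mid) < 0, so root is in [7.531250, 7.562500]

midpoint = 7.531250


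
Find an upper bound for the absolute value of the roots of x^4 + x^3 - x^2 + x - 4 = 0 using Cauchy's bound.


Cauchy's bound: all roots r satisfy |r| <= 1 + max(|a_i/a_n|) for i = 0,...,n-1
where a_n is the leading coefficient.

Coefficients: [1, 1, -1, 1, -4]
Leading coefficient a_n = 1
Ratios |a_i/a_n|: 1, 1, 1, 4
Maximum ratio: 4
Cauchy's bound: |r| <= 1 + 4 = 5

Upper bound = 5


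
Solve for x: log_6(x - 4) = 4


Convert to exponential form: x - 4 = 6^4 = 1296
x = 1296 + 4 = 1300
Check: log_6(1300 - 4) = log_6(1296) = log_6(1296) = 4 ✓

x = 1300


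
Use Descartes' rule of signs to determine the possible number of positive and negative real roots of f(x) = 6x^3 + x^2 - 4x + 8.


Descartes' rule of signs:

For positive roots, count sign changes in f(x) = 6x^3 + x^2 - 4x + 8:
Signs of coefficients: +, +, -, +
Number of sign changes: 2
Possible positive real roots: 2, 0

For negative roots, examine f(-x) = -6x^3 + x^2 + 4x + 8:
Signs of coefficients: -, +, +, +
Number of sign changes: 1
Possible negative real roots: 1

Positive roots: 2 or 0; Negative roots: 1


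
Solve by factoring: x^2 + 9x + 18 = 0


We need two numbers that multiply to 18 and add to 9.
Those numbers are 3 and 6 (since 3 * 6 = 18 and 3 + 6 = 9).
So x^2 + 9x + 18 = (x + 3)(x + 6) = 0
Setting each factor to zero: x = -3 or x = -6

x = -6, x = -3


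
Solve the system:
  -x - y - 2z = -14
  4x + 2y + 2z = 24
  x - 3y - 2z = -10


Using Cramer's rule. Expand each determinant along the first row.
D  = (-1)*[2*(-2) - 2*(-3)] - (-1)*[4*(-2) - 2*1] + (-2)*[4*(-3) - 2*1]
  = (-1)*(2) - (-1)*(-10) + (-2)*(-14) = 16
Dx = (-14)*[2*(-2) - 2*(-3)] - (-1)*[24*(-2) - 2*(-10)] + (-2)*[24*(-3) - 2*(-10)]
  = (-14)*(2) - (-1)*(-28) + (-2)*(-52) = 48
Dy = (-1)*[24*(-2) - 2*(-10)] - (-14)*[4*(-2) - 2*1] + (-2)*[4*(-10) - 24*1]
  = (-1)*(-28) - (-14)*(-10) + (-2)*(-64) = 16
Dz = (-1)*[2*(-10) - 24*(-3)] - (-1)*[4*(-10) - 24*1] + (-14)*[4*(-3) - 2*1]
  = (-1)*(52) - (-1)*(-64) + (-14)*(-14) = 80
x = Dx/D = 48/16 = 3, y = Dy/D = 16/16 = 1, z = Dz/D = 80/16 = 5
Check eq1: (-1)(3) + (-1)(1) + (-2)(5) = -14 = -14 ✓
Check eq2: (4)(3) + (2)(1) + (2)(5) = 24 = 24 ✓
Check eq3: (1)(3) + (-3)(1) + (-2)(5) = -10 = -10 ✓

x = 3, y = 1, z = 5


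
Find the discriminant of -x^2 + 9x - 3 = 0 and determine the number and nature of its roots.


For ax^2 + bx + c = 0, discriminant D = b^2 - 4ac
Here a = -1, b = 9, c = -3
D = (9)^2 - 4(-1)(-3) = 81 - 12 = 69

D = 69 > 0 but not a perfect square
The equation has 2 distinct real irrational roots.

Discriminant = 69, 2 distinct real irrational roots


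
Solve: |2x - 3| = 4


An absolute value equation |expr| = 4 gives two cases:
Case 1: 2x - 3 = 4
  2x = 7, so x = 7/2
Case 2: 2x - 3 = -4
  2x = -1, so x = -1/2

x = -1/2, x = 7/2


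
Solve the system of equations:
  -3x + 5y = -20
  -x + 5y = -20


Using Cramer's rule:
Determinant D = (-3)(5) - (-1)(5) = -15 + 5 = -10
Dx = (-20)(5) - (-20)(5) = -100 + 100 = 0
Dy = (-3)(-20) - (-1)(-20) = 60 - 20 = 40
x = Dx/D = 0/-10 = 0
y = Dy/D = 40/-10 = -4

x = 0, y = -4


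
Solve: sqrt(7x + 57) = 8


Square both sides: 7x + 57 = 8^2 = 64
7x = 64 - 57 = 7
x = 1
Check: sqrt(7*1 + 57) = sqrt(64) = 8 ✓

x = 1


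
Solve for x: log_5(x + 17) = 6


Convert to exponential form: x + 17 = 5^6 = 15625
x = 15625 - 17 = 15608
Check: log_5(15608 + 17) = log_5(15625) = log_5(15625) = 6 ✓

x = 15608


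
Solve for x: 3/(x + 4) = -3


Multiply both sides by (x + 4): 3 = -3(x + 4)
Distribute: 3 = -3x - 12
-3x = 3 + 12 = 15
x = -5

x = -5


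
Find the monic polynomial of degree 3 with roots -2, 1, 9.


A monic polynomial with roots -2, 1, 9 is:
p(x) = (x + 2)(x - 1)(x - 9)
After multiplying by (x + 2): x + 2
After multiplying by (x - 1): x^2 + x - 2
After multiplying by (x - 9): x^3 - 8x^2 - 11x + 18

x^3 - 8x^2 - 11x + 18


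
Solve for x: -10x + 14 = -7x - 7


Starting with: -10x + 14 = -7x - 7
Move all x terms to left: (-10 + 7)x = -7 - 14
Simplify: -3x = -21
Divide both sides by -3: x = 7

x = 7


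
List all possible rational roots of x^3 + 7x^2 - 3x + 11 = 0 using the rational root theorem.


Rational root theorem: possible roots are ±p/q where:
  p divides the constant term (11): p ∈ {1, 11}
  q divides the leading coefficient (1): q ∈ {1}

All possible rational roots: -11, -1, 1, 11

-11, -1, 1, 11


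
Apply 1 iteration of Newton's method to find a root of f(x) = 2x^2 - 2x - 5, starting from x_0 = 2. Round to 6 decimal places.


Newton's method: x_(n+1) = x_n - f(x_n)/f'(x_n)
f(x) = 2x^2 - 2x - 5
f'(x) = 4x - 2

Iteration 1:
  f(2.000000) = -1.000000
  f'(2.000000) = 6.000000
  x_1 = 2.000000 - (-1.000000)/(6.000000) = 2.166667

x_1 = 2.166667


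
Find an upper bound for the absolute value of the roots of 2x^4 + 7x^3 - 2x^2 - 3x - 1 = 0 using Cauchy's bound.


Cauchy's bound: all roots r satisfy |r| <= 1 + max(|a_i/a_n|) for i = 0,...,n-1
where a_n is the leading coefficient.

Coefficients: [2, 7, -2, -3, -1]
Leading coefficient a_n = 2
Ratios |a_i/a_n|: 7/2, 1, 3/2, 1/2
Maximum ratio: 7/2
Cauchy's bound: |r| <= 1 + 7/2 = 9/2

Upper bound = 9/2


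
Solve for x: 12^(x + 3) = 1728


Express both sides with the same base.
1728 = 12^3
Since the bases match, equate exponents: x + 3 = 3
So x = 3 - (3) = 0

x = 0


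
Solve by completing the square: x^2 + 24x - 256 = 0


Start: x^2 + 24x - 256 = 0
Move constant: x^2 + 24x = 256
Half of 24 is 12, squared is 144
Add 144 to both sides: x^2 + 24x + 144 = 400
(x + 12)^2 = 400
x + 12 = ±20
x = -12 + 20 = 8 or x = -12 - 20 = -32

x = -32, x = 8


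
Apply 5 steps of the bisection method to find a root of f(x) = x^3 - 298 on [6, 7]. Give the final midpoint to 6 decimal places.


f(x) = x^3 - 298
f(6) = -82 < 0
f(7) = 45 > 0

Step 1: midpoint = (6.000000 + 7.000000)/2 = 6.500000
  f(6.500000) = -23.375000
  f(mid) < 0, so root is in [6.500000, 7.000000]

Step 2: midpoint = (6.500000 + 7.000000)/2 = 6.750000
  f(6.750000) = 9.546875
  f(mid) > 0, so root is in [6.500000, 6.750000]

Step 3: midpoint = (6.500000 + 6.750000)/2 = 6.625000
  f(6.625000) = -7.224609
  f(mid) < 0, so root is in [6.625000, 6.750000]

Step 4: midpoint = (6.625000 + 6.750000)/2 = 6.687500
  f(6.687500) = 1.082764
  f(mid) > 0, so root is in [6.625000, 6.687500]

Step 5: midpoint = (6.625000 + 6.687500)/2 = 6.656250
  f(6.656250) = -3.090424
  f(mid) < 0, so root is in [6.656250, 6.687500]

midpoint = 6.656250


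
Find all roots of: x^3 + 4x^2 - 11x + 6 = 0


Let p(x) = x^3 + 4x^2 - 11x + 6. By the rational root theorem (leading coefficient 1), any rational root is an integer divisor of 6: try ±1, ±2, ... in turn.
Test x = 1: value = 0 ✓, so (x - 1) is a factor.
Synthetic division by (x - 1): bring down 1; 1(1) + 4 = 5; 5(1) - 11 = -6; (-6)(1) + 6 = 0 → quotient x^2 + 5x - 6, remainder 0.
Solve the quadratic x^2 + 5x - 6 = 0: discriminant = 5^2 - 4(1)(-6) = 25 + 24 = 49.
sqrt(49) = 7, so x = (-5 ± 7)/2: x = 1 or x = -6.
Collecting all roots found:

x = -6, x = 1 (multiplicity 2)


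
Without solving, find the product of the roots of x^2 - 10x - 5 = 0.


By Vieta's formulas for ax^2 + bx + c = 0:
  Sum of roots = -b/a
  Product of roots = c/a

Here a = 1, b = -10, c = -5
Sum = -(-10)/1 = 10
Product = -5/1 = -5

Product = -5


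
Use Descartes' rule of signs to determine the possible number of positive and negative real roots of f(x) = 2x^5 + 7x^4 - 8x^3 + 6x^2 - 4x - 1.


Descartes' rule of signs:

For positive roots, count sign changes in f(x) = 2x^5 + 7x^4 - 8x^3 + 6x^2 - 4x - 1:
Signs of coefficients: +, +, -, +, -, -
Number of sign changes: 3
Possible positive real roots: 3, 1

For negative roots, examine f(-x) = -2x^5 + 7x^4 + 8x^3 + 6x^2 + 4x - 1:
Signs of coefficients: -, +, +, +, +, -
Number of sign changes: 2
Possible negative real roots: 2, 0

Positive roots: 3 or 1; Negative roots: 2 or 0


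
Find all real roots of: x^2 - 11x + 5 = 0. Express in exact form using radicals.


Using the quadratic formula: x = (-b ± sqrt(b^2 - 4ac)) / (2a)
Here a = 1, b = -11, c = 5
Discriminant = b^2 - 4ac = (-11)^2 - 4(1)(5) = 121 - 20 = 101
Since discriminant = 101 > 0, there are two real roots.
x = (11 ± sqrt(101)) / 2
Numerically: x ≈ 10.5249 or x ≈ 0.4751

x = (11 + sqrt(101)) / 2 or x = (11 - sqrt(101)) / 2


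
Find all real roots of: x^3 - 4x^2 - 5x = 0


The constant term is 0, so x = 0 is a root. Factor out x:
  x(x^2 - 4x - 5) = 0
Solve the quadratic x^2 - 4x - 5 = 0: discriminant = (-4)^2 - 4(1)(-5) = 16 + 20 = 36.
sqrt(36) = 6, so x = (4 ± 6)/2: x = 5 or x = -1.

x = -1, x = 0, x = 5


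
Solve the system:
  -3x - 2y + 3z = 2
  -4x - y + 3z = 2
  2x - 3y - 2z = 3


Using Cramer's rule. Expand each determinant along the first row.
D  = (-3)*[(-1)*(-2) - 3*(-3)] - (-2)*[(-4)*(-2) - 3*2] + 3*[(-4)*(-3) - (-1)*2]
  = (-3)*(11) - (-2)*(2) + 3*(14) = 13
Dx = 2*[(-1)*(-2) - 3*(-3)] - (-2)*[2*(-2) - 3*3] + 3*[2*(-3) - (-1)*3]
  = 2*(11) - (-2)*(-13) + 3*(-3) = -13
Dy = (-3)*[2*(-2) - 3*3] - 2*[(-4)*(-2) - 3*2] + 3*[(-4)*3 - 2*2]
  = (-3)*(-13) - 2*(2) + 3*(-16) = -13
Dz = (-3)*[(-1)*3 - 2*(-3)] - (-2)*[(-4)*3 - 2*2] + 2*[(-4)*(-3) - (-1)*2]
  = (-3)*(3) - (-2)*(-16) + 2*(14) = -13
x = Dx/D = -13/13 = -1, y = Dy/D = -13/13 = -1, z = Dz/D = -13/13 = -1
Check eq1: (-3)(-1) + (-2)(-1) + (3)(-1) = 2 = 2 ✓
Check eq2: (-4)(-1) + (-1)(-1) + (3)(-1) = 2 = 2 ✓
Check eq3: (2)(-1) + (-3)(-1) + (-2)(-1) = 3 = 3 ✓

x = -1, y = -1, z = -1


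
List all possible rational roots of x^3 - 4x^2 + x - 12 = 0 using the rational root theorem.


Rational root theorem: possible roots are ±p/q where:
  p divides the constant term (-12): p ∈ {1, 2, 3, 4, 6, 12}
  q divides the leading coefficient (1): q ∈ {1}

All possible rational roots: -12, -6, -4, -3, -2, -1, 1, 2, 3, 4, 6, 12

-12, -6, -4, -3, -2, -1, 1, 2, 3, 4, 6, 12


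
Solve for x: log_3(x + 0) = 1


Convert to exponential form: x + 0 = 3^1 = 3
x = 3 - 0 = 3
Check: log_3(3 + 0) = log_3(3) = log_3(3) = 1 ✓

x = 3


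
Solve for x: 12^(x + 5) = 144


Express both sides with the same base.
144 = 12^2
Since the bases match, equate exponents: x + 5 = 2
So x = 2 - (5) = -3

x = -3


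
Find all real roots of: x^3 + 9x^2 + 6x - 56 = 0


Let p(x) = x^3 + 9x^2 + 6x - 56. By the rational root theorem (leading coefficient 1), any rational root is an integer divisor of 56: try ±1, ±2, ... in turn.
Test x = 1: value = -40 ≠ 0.
Test x = -1: value = -54 ≠ 0.
Test x = 2: value = 0 ✓, so (x - 2) is a factor.
Synthetic division by (x - 2): bring down 1; 1(2) + 9 = 11; 11(2) + 6 = 28; 28(2) - 56 = 0 → quotient x^2 + 11x + 28, remainder 0.
Solve the quadratic x^2 + 11x + 28 = 0: discriminant = 11^2 - 4(1)(28) = 121 - 112 = 9.
sqrt(9) = 3, so x = (-11 ± 3)/2: x = -4 or x = -7.

x = -7, x = -4, x = 2


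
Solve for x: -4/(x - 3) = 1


Multiply both sides by (x - 3): -4 = 1(x - 3)
Distribute: -4 = x - 3
x = -4 + 3 = -1
x = -1

x = -1


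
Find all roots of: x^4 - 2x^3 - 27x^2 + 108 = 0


Let p(x) = x^4 - 2x^3 - 27x^2 + 108. By the rational root theorem (leading coefficient 1), any rational root is an integer divisor of 108: try ±1, ±2, ... in turn.
Test x = 1: value = 80 ≠ 0.
Test x = -1: value = 84 ≠ 0.
Test x = 2: value = 0 ✓, so (x - 2) is a factor.
Synthetic division by (x - 2): bring down 1; 1(2) - 2 = 0; 0(2) - 27 = -27; (-27)(2) + 0 = -54; (-54)(2) + 108 = 0 → quotient x^3 - 27x - 54, remainder 0.
Continue with the quotient x^3 - 27x - 54 (candidates must divide 54; re-test x = 2 first in case it repeats).
Test x = 2: value = -100 ≠ 0.
Test x = -2: value = -8 ≠ 0.
Test x = 3: value = -108 ≠ 0.
Test x = -3: value = 0 ✓, so (x + 3) is a factor.
Synthetic division by (x + 3): bring down 1; 1(-3) + 0 = -3; (-3)(-3) - 27 = -18; (-18)(-3) - 54 = 0 → quotient x^2 - 3x - 18, remainder 0.
Solve the quadratic x^2 - 3x - 18 = 0: discriminant = (-3)^2 - 4(1)(-18) = 9 + 72 = 81.
sqrt(81) = 9, so x = (3 ± 9)/2: x = 6 or x = -3.
Collecting all roots found:

x = -3 (multiplicity 2), x = 2, x = 6


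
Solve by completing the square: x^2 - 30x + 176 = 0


Start: x^2 - 30x + 176 = 0
Move constant: x^2 - 30x = -176
Half of -30 is -15, squared is 225
Add 225 to both sides: x^2 - 30x + 225 = 49
(x - 15)^2 = 49
x - 15 = ±7
x = 15 + 7 = 22 or x = 15 - 7 = 8

x = 8, x = 22


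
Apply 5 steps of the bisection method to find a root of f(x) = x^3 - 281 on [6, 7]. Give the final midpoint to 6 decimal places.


f(x) = x^3 - 281
f(6) = -65 < 0
f(7) = 62 > 0

Step 1: midpoint = (6.000000 + 7.000000)/2 = 6.500000
  f(6.500000) = -6.375000
  f(mid) < 0, so root is in [6.500000, 7.000000]

Step 2: midpoint = (6.500000 + 7.000000)/2 = 6.750000
  f(6.750000) = 26.546875
  f(mid) > 0, so root is in [6.500000, 6.750000]

Step 3: midpoint = (6.500000 + 6.750000)/2 = 6.625000
  f(6.625000) = 9.775391
  f(mid) > 0, so root is in [6.500000, 6.625000]

Step 4: midpoint = (6.500000 + 6.625000)/2 = 6.562500
  f(6.562500) = 1.623291
  f(mid) > 0, so root is in [6.500000, 6.562500]

Step 5: midpoint = (6.500000 + 6.562500)/2 = 6.531250
  f(6.531250) = -2.394989
  f(mid) < 0, so root is in [6.531250, 6.562500]

midpoint = 6.531250


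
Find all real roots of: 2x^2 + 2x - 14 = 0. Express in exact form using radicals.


Using the quadratic formula: x = (-b ± sqrt(b^2 - 4ac)) / (2a)
Here a = 2, b = 2, c = -14
Discriminant = b^2 - 4ac = 2^2 - 4(2)(-14) = 4 + 112 = 116
Since discriminant = 116 > 0, there are two real roots.
x = (-2 ± 2*sqrt(29)) / 4
Simplifying: x = (-1 ± sqrt(29)) / 2
Numerically: x ≈ 2.1926 or x ≈ -3.1926

x = (-1 + sqrt(29)) / 2 or x = (-1 - sqrt(29)) / 2


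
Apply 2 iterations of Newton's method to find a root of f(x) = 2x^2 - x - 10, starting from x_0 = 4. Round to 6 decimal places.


Newton's method: x_(n+1) = x_n - f(x_n)/f'(x_n)
f(x) = 2x^2 - x - 10
f'(x) = 4x - 1

Iteration 1:
  f(4.000000) = 18.000000
  f'(4.000000) = 15.000000
  x_1 = 4.000000 - (18.000000)/(15.000000) = 2.800000

Iteration 2:
  f(2.800000) = 2.880000
  f'(2.800000) = 10.200000
  x_2 = 2.800000 - (2.880000)/(10.200000) = 2.517647

x_2 = 2.517647


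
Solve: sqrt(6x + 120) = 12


Square both sides: 6x + 120 = 12^2 = 144
6x = 144 - 120 = 24
x = 4
Check: sqrt(6*4 + 120) = sqrt(144) = 12 ✓

x = 4


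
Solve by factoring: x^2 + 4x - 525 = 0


We need two numbers that multiply to -525 and add to 4.
Those numbers are -21 and 25 (since (-21) * 25 = -525 and (-21) + 25 = 4).
So x^2 + 4x - 525 = (x - 21)(x + 25) = 0
Setting each factor to zero: x = 21 or x = -25

x = -25, x = 21


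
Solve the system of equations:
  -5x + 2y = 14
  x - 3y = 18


Using Cramer's rule:
Determinant D = (-5)(-3) - (1)(2) = 15 - 2 = 13
Dx = (14)(-3) - (18)(2) = -42 - 36 = -78
Dy = (-5)(18) - (1)(14) = -90 - 14 = -104
x = Dx/D = -78/13 = -6
y = Dy/D = -104/13 = -8

x = -6, y = -8


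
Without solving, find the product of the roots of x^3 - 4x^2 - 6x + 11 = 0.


By Vieta's formulas for x^3 + bx^2 + cx + d = 0:
  r1 + r2 + r3 = -b/a = 4
  r1*r2 + r1*r3 + r2*r3 = c/a = -6
  r1*r2*r3 = -d/a = -11


Product = -11


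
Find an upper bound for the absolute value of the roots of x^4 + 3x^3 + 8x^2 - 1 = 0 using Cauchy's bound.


Cauchy's bound: all roots r satisfy |r| <= 1 + max(|a_i/a_n|) for i = 0,...,n-1
where a_n is the leading coefficient.

Coefficients: [1, 3, 8, 0, -1]
Leading coefficient a_n = 1
Ratios |a_i/a_n|: 3, 8, 0, 1
Maximum ratio: 8
Cauchy's bound: |r| <= 1 + 8 = 9

Upper bound = 9


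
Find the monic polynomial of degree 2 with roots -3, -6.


A monic polynomial with roots -3, -6 is:
p(x) = (x + 3)(x + 6)
After multiplying by (x + 3): x + 3
After multiplying by (x + 6): x^2 + 9x + 18

x^2 + 9x + 18


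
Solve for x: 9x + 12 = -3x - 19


Starting with: 9x + 12 = -3x - 19
Move all x terms to left: (9 + 3)x = -19 - 12
Simplify: 12x = -31
Divide both sides by 12: x = -31/12

x = -31/12


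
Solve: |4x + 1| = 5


An absolute value equation |expr| = 5 gives two cases:
Case 1: 4x + 1 = 5
  4x = 4, so x = 1
Case 2: 4x + 1 = -5
  4x = -6, so x = -3/2

x = -3/2, x = 1


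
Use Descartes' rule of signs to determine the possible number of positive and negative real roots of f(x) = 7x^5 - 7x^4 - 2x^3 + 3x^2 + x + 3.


Descartes' rule of signs:

For positive roots, count sign changes in f(x) = 7x^5 - 7x^4 - 2x^3 + 3x^2 + x + 3:
Signs of coefficients: +, -, -, +, +, +
Number of sign changes: 2
Possible positive real roots: 2, 0

For negative roots, examine f(-x) = -7x^5 - 7x^4 + 2x^3 + 3x^2 - x + 3:
Signs of coefficients: -, -, +, +, -, +
Number of sign changes: 3
Possible negative real roots: 3, 1

Positive roots: 2 or 0; Negative roots: 3 or 1


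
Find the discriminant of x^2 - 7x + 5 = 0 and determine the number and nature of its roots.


For ax^2 + bx + c = 0, discriminant D = b^2 - 4ac
Here a = 1, b = -7, c = 5
D = (-7)^2 - 4(1)(5) = 49 - 20 = 29

D = 29 > 0 but not a perfect square
The equation has 2 distinct real irrational roots.

Discriminant = 29, 2 distinct real irrational roots


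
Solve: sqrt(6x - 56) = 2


Square both sides: 6x - 56 = 2^2 = 4
6x = 4 + 56 = 60
x = 10
Check: sqrt(6*10 - 56) = sqrt(4) = 2 ✓

x = 10


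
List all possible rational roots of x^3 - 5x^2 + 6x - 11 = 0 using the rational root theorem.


Rational root theorem: possible roots are ±p/q where:
  p divides the constant term (-11): p ∈ {1, 11}
  q divides the leading coefficient (1): q ∈ {1}

All possible rational roots: -11, -1, 1, 11

-11, -1, 1, 11


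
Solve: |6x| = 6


An absolute value equation |expr| = 6 gives two cases:
Case 1: 6x = 6
  6x = 6, so x = 1
Case 2: 6x = -6
  6x = -6, so x = -1

x = -1, x = 1


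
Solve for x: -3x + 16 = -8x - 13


Starting with: -3x + 16 = -8x - 13
Move all x terms to left: (-3 + 8)x = -13 - 16
Simplify: 5x = -29
Divide both sides by 5: x = -29/5

x = -29/5


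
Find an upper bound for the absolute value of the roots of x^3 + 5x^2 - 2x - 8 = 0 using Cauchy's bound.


Cauchy's bound: all roots r satisfy |r| <= 1 + max(|a_i/a_n|) for i = 0,...,n-1
where a_n is the leading coefficient.

Coefficients: [1, 5, -2, -8]
Leading coefficient a_n = 1
Ratios |a_i/a_n|: 5, 2, 8
Maximum ratio: 8
Cauchy's bound: |r| <= 1 + 8 = 9

Upper bound = 9


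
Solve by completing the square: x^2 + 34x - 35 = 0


Start: x^2 + 34x - 35 = 0
Move constant: x^2 + 34x = 35
Half of 34 is 17, squared is 289
Add 289 to both sides: x^2 + 34x + 289 = 324
(x + 17)^2 = 324
x + 17 = ±18
x = -17 + 18 = 1 or x = -17 - 18 = -35

x = -35, x = 1


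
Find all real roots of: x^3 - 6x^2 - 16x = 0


The constant term is 0, so x = 0 is a root. Factor out x:
  x(x^2 - 6x - 16) = 0
Solve the quadratic x^2 - 6x - 16 = 0: discriminant = (-6)^2 - 4(1)(-16) = 36 + 64 = 100.
sqrt(100) = 10, so x = (6 ± 10)/2: x = 8 or x = -2.

x = -2, x = 0, x = 8


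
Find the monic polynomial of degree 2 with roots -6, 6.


A monic polynomial with roots -6, 6 is:
p(x) = (x + 6)(x - 6)
After multiplying by (x + 6): x + 6
After multiplying by (x - 6): x^2 - 36

x^2 - 36


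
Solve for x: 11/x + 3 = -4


Subtract 3 from both sides: 11/x = -7
Multiply both sides by x: 11 = -7 * x
Divide by -7: x = -11/7

x = -11/7


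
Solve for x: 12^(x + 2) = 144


Express both sides with the same base.
144 = 12^2
Since the bases match, equate exponents: x + 2 = 2
So x = 2 - (2) = 0

x = 0


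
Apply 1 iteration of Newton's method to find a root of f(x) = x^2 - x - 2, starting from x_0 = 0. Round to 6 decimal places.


Newton's method: x_(n+1) = x_n - f(x_n)/f'(x_n)
f(x) = x^2 - x - 2
f'(x) = 2x - 1

Iteration 1:
  f(0.000000) = -2.000000
  f'(0.000000) = -1.000000
  x_1 = 0.000000 - (-2.000000)/(-1.000000) = -2.000000

x_1 = -2.000000


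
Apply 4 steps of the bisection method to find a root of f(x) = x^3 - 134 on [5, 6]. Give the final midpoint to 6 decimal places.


f(x) = x^3 - 134
f(5) = -9 < 0
f(6) = 82 > 0

Step 1: midpoint = (5.000000 + 6.000000)/2 = 5.500000
  f(5.500000) = 32.375000
  f(mid) > 0, so root is in [5.000000, 5.500000]

Step 2: midpoint = (5.000000 + 5.500000)/2 = 5.250000
  f(5.250000) = 10.703125
  f(mid) > 0, so root is in [5.000000, 5.250000]

Step 3: midpoint = (5.000000 + 5.250000)/2 = 5.125000
  f(5.125000) = 0.611328
  f(mid) > 0, so root is in [5.000000, 5.125000]

Step 4: midpoint = (5.000000 + 5.125000)/2 = 5.062500
  f(5.062500) = -4.253662
  f(mid) < 0, so root is in [5.062500, 5.125000]

midpoint = 5.062500


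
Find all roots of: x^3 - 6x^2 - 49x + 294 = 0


Let p(x) = x^3 - 6x^2 - 49x + 294. By the rational root theorem (leading coefficient 1), any rational root is an integer divisor of 294: try ±1, ±2, ... in turn.
Test x = 1: value = 240 ≠ 0.
Test x = -1: value = 336 ≠ 0.
Test x = 2: value = 180 ≠ 0.
Test x = -2: value = 360 ≠ 0.
Test x = 3: value = 120 ≠ 0.
Test x = -3: value = 360 ≠ 0.
Test x = 6: value = 0 ✓, so (x - 6) is a factor.
Synthetic division by (x - 6): bring down 1; 1(6) - 6 = 0; 0(6) - 49 = -49; (-49)(6) + 294 = 0 → quotient x^2 - 49, remainder 0.
Solve the quadratic x^2 - 49 = 0: discriminant = 0^2 - 4(1)(-49) = 0 + 196 = 196.
sqrt(196) = 14, so x = (0 ± 14)/2: x = 7 or x = -7.
Collecting all roots found:

x = -7, x = 6, x = 7


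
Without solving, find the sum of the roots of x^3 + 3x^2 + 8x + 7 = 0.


By Vieta's formulas for x^3 + bx^2 + cx + d = 0:
  r1 + r2 + r3 = -b/a = -3
  r1*r2 + r1*r3 + r2*r3 = c/a = 8
  r1*r2*r3 = -d/a = -7


Sum = -3


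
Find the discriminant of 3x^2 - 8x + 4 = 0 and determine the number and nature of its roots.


For ax^2 + bx + c = 0, discriminant D = b^2 - 4ac
Here a = 3, b = -8, c = 4
D = (-8)^2 - 4(3)(4) = 64 - 48 = 16

D = 16 > 0 and is a perfect square (sqrt = 4)
The equation has 2 distinct real rational roots.

Discriminant = 16, 2 distinct real rational roots


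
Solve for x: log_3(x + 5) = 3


Convert to exponential form: x + 5 = 3^3 = 27
x = 27 - 5 = 22
Check: log_3(22 + 5) = log_3(27) = log_3(27) = 3 ✓

x = 22


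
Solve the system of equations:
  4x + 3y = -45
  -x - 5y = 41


Using Cramer's rule:
Determinant D = (4)(-5) - (-1)(3) = -20 + 3 = -17
Dx = (-45)(-5) - (41)(3) = 225 - 123 = 102
Dy = (4)(41) - (-1)(-45) = 164 - 45 = 119
x = Dx/D = 102/-17 = -6
y = Dy/D = 119/-17 = -7

x = -6, y = -7


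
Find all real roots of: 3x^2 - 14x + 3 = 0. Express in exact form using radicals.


Using the quadratic formula: x = (-b ± sqrt(b^2 - 4ac)) / (2a)
Here a = 3, b = -14, c = 3
Discriminant = b^2 - 4ac = (-14)^2 - 4(3)(3) = 196 - 36 = 160
Since discriminant = 160 > 0, there are two real roots.
x = (14 ± 4*sqrt(10)) / 6
Simplifying: x = (7 ± 2*sqrt(10)) / 3
Numerically: x ≈ 4.4415 or x ≈ 0.2251

x = (7 + 2*sqrt(10)) / 3 or x = (7 - 2*sqrt(10)) / 3


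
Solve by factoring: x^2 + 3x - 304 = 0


We need two numbers that multiply to -304 and add to 3.
Those numbers are 19 and -16 (since 19 * (-16) = -304 and 19 + (-16) = 3).
So x^2 + 3x - 304 = (x + 19)(x - 16) = 0
Setting each factor to zero: x = -19 or x = 16

x = -19, x = 16


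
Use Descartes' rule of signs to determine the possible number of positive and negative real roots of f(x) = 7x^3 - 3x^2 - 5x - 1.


Descartes' rule of signs:

For positive roots, count sign changes in f(x) = 7x^3 - 3x^2 - 5x - 1:
Signs of coefficients: +, -, -, -
Number of sign changes: 1
Possible positive real roots: 1

For negative roots, examine f(-x) = -7x^3 - 3x^2 + 5x - 1:
Signs of coefficients: -, -, +, -
Number of sign changes: 2
Possible negative real roots: 2, 0

Positive roots: 1; Negative roots: 2 or 0


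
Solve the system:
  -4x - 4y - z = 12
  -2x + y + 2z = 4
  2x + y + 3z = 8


Using Cramer's rule. Expand each determinant along the first row.
D  = (-4)*[1*3 - 2*1] - (-4)*[(-2)*3 - 2*2] + (-1)*[(-2)*1 - 1*2]
  = (-4)*(1) - (-4)*(-10) + (-1)*(-4) = -40
Dx = 12*[1*3 - 2*1] - (-4)*[4*3 - 2*8] + (-1)*[4*1 - 1*8]
  = 12*(1) - (-4)*(-4) + (-1)*(-4) = 0
Dy = (-4)*[4*3 - 2*8] - 12*[(-2)*3 - 2*2] + (-1)*[(-2)*8 - 4*2]
  = (-4)*(-4) - 12*(-10) + (-1)*(-24) = 160
Dz = (-4)*[1*8 - 4*1] - (-4)*[(-2)*8 - 4*2] + 12*[(-2)*1 - 1*2]
  = (-4)*(4) - (-4)*(-24) + 12*(-4) = -160
x = Dx/D = 0/-40 = 0, y = Dy/D = 160/-40 = -4, z = Dz/D = -160/-40 = 4
Check eq1: (-4)(0) + (-4)(-4) + (-1)(4) = 12 = 12 ✓
Check eq2: (-2)(0) + (1)(-4) + (2)(4) = 4 = 4 ✓
Check eq3: (2)(0) + (1)(-4) + (3)(4) = 8 = 8 ✓

x = 0, y = -4, z = 4


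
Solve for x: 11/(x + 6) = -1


Multiply both sides by (x + 6): 11 = -1(x + 6)
Distribute: 11 = -x - 6
-x = 11 + 6 = 17
x = -17

x = -17


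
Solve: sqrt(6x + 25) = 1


Square both sides: 6x + 25 = 1^2 = 1
6x = 1 - 25 = -24
x = -4
Check: sqrt(6*(-4) + 25) = sqrt(1) = 1 ✓

x = -4


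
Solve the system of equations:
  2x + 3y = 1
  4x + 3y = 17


Using Cramer's rule:
Determinant D = (2)(3) - (4)(3) = 6 - 12 = -6
Dx = (1)(3) - (17)(3) = 3 - 51 = -48
Dy = (2)(17) - (4)(1) = 34 - 4 = 30
x = Dx/D = -48/-6 = 8
y = Dy/D = 30/-6 = -5

x = 8, y = -5


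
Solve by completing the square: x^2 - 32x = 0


Start: x^2 - 32x + 0 = 0
Move constant: x^2 - 32x = 0
Half of -32 is -16, squared is 256
Add 256 to both sides: x^2 - 32x + 256 = 256
(x - 16)^2 = 256
x - 16 = ±16
x = 16 + 16 = 32 or x = 16 - 16 = 0

x = 0, x = 32


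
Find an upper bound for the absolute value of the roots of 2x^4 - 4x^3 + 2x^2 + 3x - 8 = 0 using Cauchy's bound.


Cauchy's bound: all roots r satisfy |r| <= 1 + max(|a_i/a_n|) for i = 0,...,n-1
where a_n is the leading coefficient.

Coefficients: [2, -4, 2, 3, -8]
Leading coefficient a_n = 2
Ratios |a_i/a_n|: 2, 1, 3/2, 4
Maximum ratio: 4
Cauchy's bound: |r| <= 1 + 4 = 5

Upper bound = 5


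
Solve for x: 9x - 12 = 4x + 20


Starting with: 9x - 12 = 4x + 20
Move all x terms to left: (9 - 4)x = 20 + 12
Simplify: 5x = 32
Divide both sides by 5: x = 32/5

x = 32/5


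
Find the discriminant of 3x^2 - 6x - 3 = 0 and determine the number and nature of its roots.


For ax^2 + bx + c = 0, discriminant D = b^2 - 4ac
Here a = 3, b = -6, c = -3
D = (-6)^2 - 4(3)(-3) = 36 + 36 = 72

D = 72 > 0 but not a perfect square
The equation has 2 distinct real irrational roots.

Discriminant = 72, 2 distinct real irrational roots


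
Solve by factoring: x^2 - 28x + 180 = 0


We need two numbers that multiply to 180 and add to -28.
Those numbers are -10 and -18 (since (-10) * (-18) = 180 and (-10) + (-18) = -28).
So x^2 - 28x + 180 = (x - 10)(x - 18) = 0
Setting each factor to zero: x = 10 or x = 18

x = 10, x = 18


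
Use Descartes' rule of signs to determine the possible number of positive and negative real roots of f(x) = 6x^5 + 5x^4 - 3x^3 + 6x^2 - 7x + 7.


Descartes' rule of signs:

For positive roots, count sign changes in f(x) = 6x^5 + 5x^4 - 3x^3 + 6x^2 - 7x + 7:
Signs of coefficients: +, +, -, +, -, +
Number of sign changes: 4
Possible positive real roots: 4, 2, 0

For negative roots, examine f(-x) = -6x^5 + 5x^4 + 3x^3 + 6x^2 + 7x + 7:
Signs of coefficients: -, +, +, +, +, +
Number of sign changes: 1
Possible negative real roots: 1

Positive roots: 4 or 2 or 0; Negative roots: 1


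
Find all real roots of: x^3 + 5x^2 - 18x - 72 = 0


Let p(x) = x^3 + 5x^2 - 18x - 72. By the rational root theorem (leading coefficient 1), any rational root is an integer divisor of 72: try ±1, ±2, ... in turn.
Test x = 1: value = -84 ≠ 0.
Test x = -1: value = -50 ≠ 0.
Test x = 2: value = -80 ≠ 0.
Test x = -2: value = -24 ≠ 0.
Test x = 3: value = -54 ≠ 0.
Test x = -3: value = 0 ✓, so (x + 3) is a factor.
Synthetic division by (x + 3): bring down 1; 1(-3) + 5 = 2; 2(-3) - 18 = -24; (-24)(-3) - 72 = 0 → quotient x^2 + 2x - 24, remainder 0.
Solve the quadratic x^2 + 2x - 24 = 0: discriminant = 2^2 - 4(1)(-24) = 4 + 96 = 100.
sqrt(100) = 10, so x = (-2 ± 10)/2: x = 4 or x = -6.

x = -6, x = -3, x = 4


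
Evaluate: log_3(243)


We need the exponent such that 3^? = 243
3^5 = 243
Therefore log_3(243) = 5

5


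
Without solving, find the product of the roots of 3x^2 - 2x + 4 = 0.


By Vieta's formulas for ax^2 + bx + c = 0:
  Sum of roots = -b/a
  Product of roots = c/a

Here a = 3, b = -2, c = 4
Sum = -(-2)/3 = 2/3
Product = 4/3 = 4/3

Product = 4/3


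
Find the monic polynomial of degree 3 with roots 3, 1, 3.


A monic polynomial with roots 3, 1, 3 is:
p(x) = (x - 3)(x - 1)(x - 3)
After multiplying by (x - 3): x - 3
After multiplying by (x - 1): x^2 - 4x + 3
After multiplying by (x - 3): x^3 - 7x^2 + 15x - 9

x^3 - 7x^2 + 15x - 9


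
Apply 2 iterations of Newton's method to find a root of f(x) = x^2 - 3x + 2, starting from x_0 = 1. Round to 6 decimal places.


Newton's method: x_(n+1) = x_n - f(x_n)/f'(x_n)
f(x) = x^2 - 3x + 2
f'(x) = 2x - 3

Iteration 1:
  f(1.000000) = 0.000000
  f'(1.000000) = -1.000000
  x_1 = 1.000000 - (0.000000)/(-1.000000) = 1.000000

Iteration 2:
  f(1.000000) = 0.000000
  f'(1.000000) = -1.000000
  x_2 = 1.000000 - (0.000000)/(-1.000000) = 1.000000

x_2 = 1.000000


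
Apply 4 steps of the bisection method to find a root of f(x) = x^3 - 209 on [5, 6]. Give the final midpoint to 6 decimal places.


f(x) = x^3 - 209
f(5) = -84 < 0
f(6) = 7 > 0

Step 1: midpoint = (5.000000 + 6.000000)/2 = 5.500000
  f(5.500000) = -42.625000
  f(mid) < 0, so root is in [5.500000, 6.000000]

Step 2: midpoint = (5.500000 + 6.000000)/2 = 5.750000
  f(5.750000) = -18.890625
  f(mid) < 0, so root is in [5.750000, 6.000000]

Step 3: midpoint = (5.750000 + 6.000000)/2 = 5.875000
  f(5.875000) = -6.220703
  f(mid) < 0, so root is in [5.875000, 6.000000]

Step 4: midpoint = (5.875000 + 6.000000)/2 = 5.937500
  f(5.937500) = 0.320068
  f(mid) > 0, so root is in [5.875000, 5.937500]

midpoint = 5.937500


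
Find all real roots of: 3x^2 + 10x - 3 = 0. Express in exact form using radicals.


Using the quadratic formula: x = (-b ± sqrt(b^2 - 4ac)) / (2a)
Here a = 3, b = 10, c = -3
Discriminant = b^2 - 4ac = 10^2 - 4(3)(-3) = 100 + 36 = 136
Since discriminant = 136 > 0, there are two real roots.
x = (-10 ± 2*sqrt(34)) / 6
Simplifying: x = (-5 ± sqrt(34)) / 3
Numerically: x ≈ 0.2770 or x ≈ -3.6103

x = (-5 + sqrt(34)) / 3 or x = (-5 - sqrt(34)) / 3


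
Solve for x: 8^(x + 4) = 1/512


Express both sides with the same base.
1/512 = 8^(-3)
Since the bases match, equate exponents: x + 4 = -3
So x = -3 - (4) = -7

x = -7


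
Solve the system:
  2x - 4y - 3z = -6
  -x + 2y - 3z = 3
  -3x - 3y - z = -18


Using Cramer's rule. Expand each determinant along the first row.
D  = 2*[2*(-1) - (-3)*(-3)] - (-4)*[(-1)*(-1) - (-3)*(-3)] + (-3)*[(-1)*(-3) - 2*(-3)]
  = 2*(-11) - (-4)*(-8) + (-3)*(9) = -81
Dx = (-6)*[2*(-1) - (-3)*(-3)] - (-4)*[3*(-1) - (-3)*(-18)] + (-3)*[3*(-3) - 2*(-18)]
  = (-6)*(-11) - (-4)*(-57) + (-3)*(27) = -243
Dy = 2*[3*(-1) - (-3)*(-18)] - (-6)*[(-1)*(-1) - (-3)*(-3)] + (-3)*[(-1)*(-18) - 3*(-3)]
  = 2*(-57) - (-6)*(-8) + (-3)*(27) = -243
Dz = 2*[2*(-18) - 3*(-3)] - (-4)*[(-1)*(-18) - 3*(-3)] + (-6)*[(-1)*(-3) - 2*(-3)]
  = 2*(-27) - (-4)*(27) + (-6)*(9) = 0
x = Dx/D = -243/-81 = 3, y = Dy/D = -243/-81 = 3, z = Dz/D = 0/-81 = 0
Check eq1: (2)(3) + (-4)(3) + (-3)(0) = -6 = -6 ✓
Check eq2: (-1)(3) + (2)(3) + (-3)(0) = 3 = 3 ✓
Check eq3: (-3)(3) + (-3)(3) + (-1)(0) = -18 = -18 ✓

x = 3, y = 3, z = 0


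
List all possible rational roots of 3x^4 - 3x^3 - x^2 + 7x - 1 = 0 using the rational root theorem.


Rational root theorem: possible roots are ±p/q where:
  p divides the constant term (-1): p ∈ {1}
  q divides the leading coefficient (3): q ∈ {1, 3}

All possible rational roots: -1, -1/3, 1/3, 1

-1, -1/3, 1/3, 1


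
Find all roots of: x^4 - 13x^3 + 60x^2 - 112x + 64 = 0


Let p(x) = x^4 - 13x^3 + 60x^2 - 112x + 64. By the rational root theorem (leading coefficient 1), any rational root is an integer divisor of 64: try ±1, ±2, ... in turn.
Test x = 1: value = 0 ✓, so (x - 1) is a factor.
Synthetic division by (x - 1): bring down 1; 1(1) - 13 = -12; (-12)(1) + 60 = 48; 48(1) - 112 = -64; (-64)(1) + 64 = 0 → quotient x^3 - 12x^2 + 48x - 64, remainder 0.
Continue with the quotient x^3 - 12x^2 + 48x - 64 (candidates must divide 64; re-test x = 1 first in case it repeats).
Test x = 1: value = -27 ≠ 0.
Test x = -1: value = -125 ≠ 0.
Test x = 2: value = -8 ≠ 0.
Test x = -2: value = -216 ≠ 0.
Test x = 4: value = 0 ✓, so (x - 4) is a factor.
Synthetic division by (x - 4): bring down 1; 1(4) - 12 = -8; (-8)(4) + 48 = 16; 16(4) - 64 = 0 → quotient x^2 - 8x + 16, remainder 0.
Solve the quadratic x^2 - 8x + 16 = 0: discriminant = (-8)^2 - 4(1)(16) = 64 - 64 = 0.
Discriminant = 0, so a double root: x = 8/2 = 4.
Collecting all roots found:

x = 1, x = 4 (multiplicity 3)


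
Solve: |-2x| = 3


An absolute value equation |expr| = 3 gives two cases:
Case 1: -2x = 3
  -2x = 3, so x = -3/2
Case 2: -2x = -3
  -2x = -3, so x = 3/2

x = -3/2, x = 3/2


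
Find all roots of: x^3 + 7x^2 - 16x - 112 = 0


Let p(x) = x^3 + 7x^2 - 16x - 112. By the rational root theorem (leading coefficient 1), any rational root is an integer divisor of 112: try ±1, ±2, ... in turn.
Test x = 1: value = -120 ≠ 0.
Test x = -1: value = -90 ≠ 0.
Test x = 2: value = -108 ≠ 0.
Test x = -2: value = -60 ≠ 0.
Test x = 4: value = 0 ✓, so (x - 4) is a factor.
Synthetic division by (x - 4): bring down 1; 1(4) + 7 = 11; 11(4) - 16 = 28; 28(4) - 112 = 0 → quotient x^2 + 11x + 28, remainder 0.
Solve the quadratic x^2 + 11x + 28 = 0: discriminant = 11^2 - 4(1)(28) = 121 - 112 = 9.
sqrt(9) = 3, so x = (-11 ± 3)/2: x = -4 or x = -7.
Collecting all roots found:

x = -7, x = -4, x = 4


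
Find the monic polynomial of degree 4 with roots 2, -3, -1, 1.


A monic polynomial with roots 2, -3, -1, 1 is:
p(x) = (x - 2)(x + 3)(x + 1)(x - 1)
After multiplying by (x - 2): x - 2
After multiplying by (x + 3): x^2 + x - 6
After multiplying by (x + 1): x^3 + 2x^2 - 5x - 6
After multiplying by (x - 1): x^4 + x^3 - 7x^2 - x + 6

x^4 + x^3 - 7x^2 - x + 6


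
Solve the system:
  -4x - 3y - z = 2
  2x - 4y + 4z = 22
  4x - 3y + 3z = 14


Using Cramer's rule. Expand each determinant along the first row.
D  = (-4)*[(-4)*3 - 4*(-3)] - (-3)*[2*3 - 4*4] + (-1)*[2*(-3) - (-4)*4]
  = (-4)*(0) - (-3)*(-10) + (-1)*(10) = -40
Dx = 2*[(-4)*3 - 4*(-3)] - (-3)*[22*3 - 4*14] + (-1)*[22*(-3) - (-4)*14]
  = 2*(0) - (-3)*(10) + (-1)*(-10) = 40
Dy = (-4)*[22*3 - 4*14] - 2*[2*3 - 4*4] + (-1)*[2*14 - 22*4]
  = (-4)*(10) - 2*(-10) + (-1)*(-60) = 40
Dz = (-4)*[(-4)*14 - 22*(-3)] - (-3)*[2*14 - 22*4] + 2*[2*(-3) - (-4)*4]
  = (-4)*(10) - (-3)*(-60) + 2*(10) = -200
x = Dx/D = 40/-40 = -1, y = Dy/D = 40/-40 = -1, z = Dz/D = -200/-40 = 5
Check eq1: (-4)(-1) + (-3)(-1) + (-1)(5) = 2 = 2 ✓
Check eq2: (2)(-1) + (-4)(-1) + (4)(5) = 22 = 22 ✓
Check eq3: (4)(-1) + (-3)(-1) + (3)(5) = 14 = 14 ✓

x = -1, y = -1, z = 5


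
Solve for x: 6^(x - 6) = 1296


Express both sides with the same base.
1296 = 6^4
Since the bases match, equate exponents: x - 6 = 4
So x = 4 - (-6) = 10

x = 10


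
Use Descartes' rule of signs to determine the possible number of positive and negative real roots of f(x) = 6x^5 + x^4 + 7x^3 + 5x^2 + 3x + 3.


Descartes' rule of signs:

For positive roots, count sign changes in f(x) = 6x^5 + x^4 + 7x^3 + 5x^2 + 3x + 3:
Signs of coefficients: +, +, +, +, +, +
Number of sign changes: 0
Possible positive real roots: 0

For negative roots, examine f(-x) = -6x^5 + x^4 - 7x^3 + 5x^2 - 3x + 3:
Signs of coefficients: -, +, -, +, -, +
Number of sign changes: 5
Possible negative real roots: 5, 3, 1

Positive roots: 0; Negative roots: 5 or 3 or 1


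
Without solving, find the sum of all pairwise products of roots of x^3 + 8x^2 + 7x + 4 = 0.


By Vieta's formulas for x^3 + bx^2 + cx + d = 0:
  r1 + r2 + r3 = -b/a = -8
  r1*r2 + r1*r3 + r2*r3 = c/a = 7
  r1*r2*r3 = -d/a = -4


Sum of pairwise products = 7


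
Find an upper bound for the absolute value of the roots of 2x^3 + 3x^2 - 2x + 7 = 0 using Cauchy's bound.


Cauchy's bound: all roots r satisfy |r| <= 1 + max(|a_i/a_n|) for i = 0,...,n-1
where a_n is the leading coefficient.

Coefficients: [2, 3, -2, 7]
Leading coefficient a_n = 2
Ratios |a_i/a_n|: 3/2, 1, 7/2
Maximum ratio: 7/2
Cauchy's bound: |r| <= 1 + 7/2 = 9/2

Upper bound = 9/2


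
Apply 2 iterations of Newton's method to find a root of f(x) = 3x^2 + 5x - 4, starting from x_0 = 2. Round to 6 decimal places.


Newton's method: x_(n+1) = x_n - f(x_n)/f'(x_n)
f(x) = 3x^2 + 5x - 4
f'(x) = 6x + 5

Iteration 1:
  f(2.000000) = 18.000000
  f'(2.000000) = 17.000000
  x_1 = 2.000000 - (18.000000)/(17.000000) = 0.941176

Iteration 2:
  f(0.941176) = 3.363322
  f'(0.941176) = 10.647059
  x_2 = 0.941176 - (3.363322)/(10.647059) = 0.625284

x_2 = 0.625284


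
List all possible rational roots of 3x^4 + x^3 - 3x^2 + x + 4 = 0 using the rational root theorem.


Rational root theorem: possible roots are ±p/q where:
  p divides the constant term (4): p ∈ {1, 2, 4}
  q divides the leading coefficient (3): q ∈ {1, 3}

All possible rational roots: -4, -2, -4/3, -1, -2/3, -1/3, 1/3, 2/3, 1, 4/3, 2, 4

-4, -2, -4/3, -1, -2/3, -1/3, 1/3, 2/3, 1, 4/3, 2, 4
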